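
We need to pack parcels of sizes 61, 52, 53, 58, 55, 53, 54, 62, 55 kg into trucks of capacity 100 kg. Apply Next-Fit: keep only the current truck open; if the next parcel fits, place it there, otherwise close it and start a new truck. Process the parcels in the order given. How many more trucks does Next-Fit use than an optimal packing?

0

Next-Fit: [61] [52] [53] [58] [55] [53] [54] [62] [55] → 9 trucks.
9 parcels exceed 50 kg (half the capacity), and no two of those can share a truck, so at least 9 trucks are needed.
So 9 is already optimal.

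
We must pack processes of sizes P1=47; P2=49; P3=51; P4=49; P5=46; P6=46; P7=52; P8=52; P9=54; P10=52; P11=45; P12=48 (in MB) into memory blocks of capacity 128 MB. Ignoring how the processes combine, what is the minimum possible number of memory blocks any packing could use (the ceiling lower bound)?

Total size = 47 + 49 + 51 + 49 + 46 + 46 + 52 + 52 + 54 + 52 + 45 + 48 = 591 MB.
⌈591 / 128⌉ = 5.

5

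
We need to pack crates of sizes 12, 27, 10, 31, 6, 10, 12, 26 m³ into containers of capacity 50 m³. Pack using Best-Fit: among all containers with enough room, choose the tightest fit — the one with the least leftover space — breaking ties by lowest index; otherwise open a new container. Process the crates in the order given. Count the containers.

3

Put 12 m³ in container 1; 38 m³ remain.
Put 27 m³ in container 1; 11 m³ remain.
Put 10 m³ in container 1; 1 m³ remain.
Put 31 m³ in container 2; 19 m³ remain.
Put 6 m³ in container 2; 13 m³ remain.
Put 10 m³ in container 2; 3 m³ remain.
Put 12 m³ in container 3; 38 m³ remain.
Put 26 m³ in container 3; 12 m³ remain.
Final containers: [12,27,10] [31,6,10] [12,26].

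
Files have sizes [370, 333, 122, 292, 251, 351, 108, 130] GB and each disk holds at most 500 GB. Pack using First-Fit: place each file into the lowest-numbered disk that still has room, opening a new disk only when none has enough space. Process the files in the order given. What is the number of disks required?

disk 1: place 370 GB, 130 GB left
disk 2: place 333 GB, 167 GB left
disk 1: place 122 GB, 8 GB left
disk 3: place 292 GB, 208 GB left
disk 4: place 251 GB, 249 GB left
disk 5: place 351 GB, 149 GB left
disk 2: place 108 GB, 59 GB left
disk 3: place 130 GB, 78 GB left

5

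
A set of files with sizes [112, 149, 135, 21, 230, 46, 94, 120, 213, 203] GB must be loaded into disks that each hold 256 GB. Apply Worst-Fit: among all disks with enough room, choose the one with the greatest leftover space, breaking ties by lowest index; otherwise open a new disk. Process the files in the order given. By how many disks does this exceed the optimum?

0

Worst-Fit: [112,135] [149,21,46] [230] [94,120] [213] [203] → 6 disks.
Total size 1323 GB; any packing needs at least ⌈1323/256⌉ = 6 disks.
So 6 is already optimal.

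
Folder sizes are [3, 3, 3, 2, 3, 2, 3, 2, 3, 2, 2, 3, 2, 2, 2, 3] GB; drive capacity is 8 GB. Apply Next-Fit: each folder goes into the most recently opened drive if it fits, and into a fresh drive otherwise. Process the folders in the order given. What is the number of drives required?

6 drives

drive 1: place 3 GB, 5 GB left
drive 1: place 3 GB, 2 GB left
drive 2: place 3 GB, 5 GB left
drive 2: place 2 GB, 3 GB left
drive 2: place 3 GB, 0 GB left
drive 3: place 2 GB, 6 GB left
drive 3: place 3 GB, 3 GB left
drive 3: place 2 GB, 1 GB left
drive 4: place 3 GB, 5 GB left
drive 4: place 2 GB, 3 GB left
drive 4: place 2 GB, 1 GB left
drive 5: place 3 GB, 5 GB left
drive 5: place 2 GB, 3 GB left
drive 5: place 2 GB, 1 GB left
drive 6: place 2 GB, 6 GB left
drive 6: place 3 GB, 3 GB left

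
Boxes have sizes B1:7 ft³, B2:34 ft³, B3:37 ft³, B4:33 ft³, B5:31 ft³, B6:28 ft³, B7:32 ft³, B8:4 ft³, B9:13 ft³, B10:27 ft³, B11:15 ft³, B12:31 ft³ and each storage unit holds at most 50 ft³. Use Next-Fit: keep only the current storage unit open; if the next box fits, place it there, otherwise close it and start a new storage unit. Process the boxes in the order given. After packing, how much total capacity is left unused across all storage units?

storage unit 1: place B1 (7 ft³), 43 ft³ left
storage unit 1: place B2 (34 ft³), 9 ft³ left
storage unit 2: place B3 (37 ft³), 13 ft³ left
storage unit 3: place B4 (33 ft³), 17 ft³ left
storage unit 4: place B5 (31 ft³), 19 ft³ left
storage unit 5: place B6 (28 ft³), 22 ft³ left
storage unit 6: place B7 (32 ft³), 18 ft³ left
storage unit 6: place B8 (4 ft³), 14 ft³ left
storage unit 6: place B9 (13 ft³), 1 ft³ left
storage unit 7: place B10 (27 ft³), 23 ft³ left
storage unit 7: place B11 (15 ft³), 8 ft³ left
storage unit 8: place B12 (31 ft³), 19 ft³ left
8 storage units × 50 ft³ = 400 ft³; used 292 ft³; unused 108 ft³.

108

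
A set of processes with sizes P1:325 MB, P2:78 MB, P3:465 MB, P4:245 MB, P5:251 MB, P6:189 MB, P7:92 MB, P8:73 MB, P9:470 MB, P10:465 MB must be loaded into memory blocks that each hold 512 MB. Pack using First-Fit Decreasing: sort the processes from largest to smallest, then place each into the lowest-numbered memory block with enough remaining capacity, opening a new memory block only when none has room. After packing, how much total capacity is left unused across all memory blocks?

419

Sorted descending: 470, 465, 465, 325, 251, 245, 189, 92, 78, 73.
Put 470 MB in memory block 1; 42 MB remain.
Put 465 MB in memory block 2; 47 MB remain.
Put 465 MB in memory block 3; 47 MB remain.
Put 325 MB in memory block 4; 187 MB remain.
Put 251 MB in memory block 5; 261 MB remain.
Put 245 MB in memory block 5; 16 MB remain.
Put 189 MB in memory block 6; 323 MB remain.
Put 92 MB in memory block 4; 95 MB remain.
Put 78 MB in memory block 4; 17 MB remain.
Put 73 MB in memory block 6; 250 MB remain.
6 memory blocks × 512 MB = 3072 MB; used 2653 MB; unused 419 MB.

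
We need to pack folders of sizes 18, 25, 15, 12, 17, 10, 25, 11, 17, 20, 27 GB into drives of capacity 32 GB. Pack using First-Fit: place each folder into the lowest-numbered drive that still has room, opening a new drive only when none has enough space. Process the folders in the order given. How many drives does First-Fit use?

8 drives

drive 1: place 18 GB, 14 GB left
drive 2: place 25 GB, 7 GB left
drive 3: place 15 GB, 17 GB left
drive 1: place 12 GB, 2 GB left
drive 3: place 17 GB, 0 GB left
drive 4: place 10 GB, 22 GB left
drive 5: place 25 GB, 7 GB left
drive 4: place 11 GB, 11 GB left
drive 6: place 17 GB, 15 GB left
drive 7: place 20 GB, 12 GB left
drive 8: place 27 GB, 5 GB left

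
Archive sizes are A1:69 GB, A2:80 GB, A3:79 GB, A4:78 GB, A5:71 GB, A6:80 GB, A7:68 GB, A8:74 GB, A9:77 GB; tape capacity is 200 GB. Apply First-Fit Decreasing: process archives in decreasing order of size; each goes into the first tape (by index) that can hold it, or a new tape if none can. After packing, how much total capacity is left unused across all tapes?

Sorted descending: 80, 80, 79, 78, 77, 74, 71, 69, 68.
Put 80 GB in tape 1; 120 GB remain.
Put 80 GB in tape 1; 40 GB remain.
Put 79 GB in tape 2; 121 GB remain.
Put 78 GB in tape 2; 43 GB remain.
Put 77 GB in tape 3; 123 GB remain.
Put 74 GB in tape 3; 49 GB remain.
Put 71 GB in tape 4; 129 GB remain.
Put 69 GB in tape 4; 60 GB remain.
Put 68 GB in tape 5; 132 GB remain.
5 tapes × 200 GB = 1000 GB; used 676 GB; unused 324 GB.

324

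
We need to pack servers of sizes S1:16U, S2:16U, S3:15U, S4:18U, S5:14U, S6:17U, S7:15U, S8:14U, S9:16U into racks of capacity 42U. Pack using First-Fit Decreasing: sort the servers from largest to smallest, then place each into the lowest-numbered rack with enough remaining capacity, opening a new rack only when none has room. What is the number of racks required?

Sorted descending: 18, 17, 16, 16, 16, 15, 15, 14, 14.
18U → rack 1 (remaining 24U)
17U → rack 1 (remaining 7U)
16U → rack 2 (remaining 26U)
16U → rack 2 (remaining 10U)
16U → rack 3 (remaining 26U)
15U → rack 3 (remaining 11U)
15U → rack 4 (remaining 27U)
14U → rack 4 (remaining 13U)
14U → rack 5 (remaining 28U)
Final racks: [18,17] [16,16] [16,15] [15,14] [14].

5 racks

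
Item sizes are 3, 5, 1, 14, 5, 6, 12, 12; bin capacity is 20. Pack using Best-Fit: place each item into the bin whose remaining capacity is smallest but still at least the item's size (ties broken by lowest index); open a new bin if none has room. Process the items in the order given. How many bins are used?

4

Put 3 in bin 1; 17 remain.
Put 5 in bin 1; 12 remain.
Put 1 in bin 1; 11 remain.
Put 14 in bin 2; 6 remain.
Put 5 in bin 2; 1 remain.
Put 6 in bin 1; 5 remain.
Put 12 in bin 3; 8 remain.
Put 12 in bin 4; 8 remain.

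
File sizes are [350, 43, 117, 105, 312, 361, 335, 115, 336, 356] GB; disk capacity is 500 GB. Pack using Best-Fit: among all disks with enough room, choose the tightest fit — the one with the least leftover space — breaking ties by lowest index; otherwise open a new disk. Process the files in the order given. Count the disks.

6

350 GB → disk 1 (remaining 150 GB)
43 GB → disk 1 (remaining 107 GB)
117 GB → disk 2 (remaining 383 GB)
105 GB → disk 1 (remaining 2 GB)
312 GB → disk 2 (remaining 71 GB)
361 GB → disk 3 (remaining 139 GB)
335 GB → disk 4 (remaining 165 GB)
115 GB → disk 3 (remaining 24 GB)
336 GB → disk 5 (remaining 164 GB)
356 GB → disk 6 (remaining 144 GB)
Final disks: [350,43,105] [117,312] [361,115] [335] [336] [356].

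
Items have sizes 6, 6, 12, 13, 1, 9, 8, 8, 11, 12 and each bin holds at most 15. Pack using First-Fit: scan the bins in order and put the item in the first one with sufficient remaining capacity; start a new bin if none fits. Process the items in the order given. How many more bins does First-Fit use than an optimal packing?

First-Fit: [6,6,1] [12] [13] [9] [8] [8] [11] [12] → 8 bins.
7 items exceed 7.5 (half the capacity), and no two of those can share a bin, so at least 7 bins are needed.
An optimal packing achieves that bound: [13,1] [12] [12] [11] [9,6] [8,6] [8] → 7 bins.
Excess: 8 − 7 = 1.

1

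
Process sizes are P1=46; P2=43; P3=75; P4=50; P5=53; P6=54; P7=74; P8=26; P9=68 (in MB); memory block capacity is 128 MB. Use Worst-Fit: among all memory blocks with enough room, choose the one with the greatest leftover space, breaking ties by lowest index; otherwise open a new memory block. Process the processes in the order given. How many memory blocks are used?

5 memory blocks

memory block 1: place P1 (46 MB), 82 MB left
memory block 1: place P2 (43 MB), 39 MB left
memory block 2: place P3 (75 MB), 53 MB left
memory block 2: place P4 (50 MB), 3 MB left
memory block 3: place P5 (53 MB), 75 MB left
memory block 3: place P6 (54 MB), 21 MB left
memory block 4: place P7 (74 MB), 54 MB left
memory block 4: place P8 (26 MB), 28 MB left
memory block 5: place P9 (68 MB), 60 MB left
Final memory blocks: [46,43] [75,50] [53,54] [74,26] [68].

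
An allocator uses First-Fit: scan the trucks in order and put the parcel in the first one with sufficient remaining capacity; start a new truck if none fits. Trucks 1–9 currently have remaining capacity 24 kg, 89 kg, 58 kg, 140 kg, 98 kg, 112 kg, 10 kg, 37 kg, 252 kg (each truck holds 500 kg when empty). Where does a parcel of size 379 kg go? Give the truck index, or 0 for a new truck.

0

No truck has ≥ 379 kg free, so a new truck is opened.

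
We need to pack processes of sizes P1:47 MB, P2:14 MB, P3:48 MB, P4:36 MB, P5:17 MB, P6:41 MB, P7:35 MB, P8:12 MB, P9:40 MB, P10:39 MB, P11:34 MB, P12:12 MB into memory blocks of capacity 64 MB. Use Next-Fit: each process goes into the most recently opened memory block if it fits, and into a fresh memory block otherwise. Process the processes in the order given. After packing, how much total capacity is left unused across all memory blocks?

P1 (47 MB) → memory block 1 (remaining 17 MB)
P2 (14 MB) → memory block 1 (remaining 3 MB)
P3 (48 MB) → memory block 2 (remaining 16 MB)
P4 (36 MB) → memory block 3 (remaining 28 MB)
P5 (17 MB) → memory block 3 (remaining 11 MB)
P6 (41 MB) → memory block 4 (remaining 23 MB)
P7 (35 MB) → memory block 5 (remaining 29 MB)
P8 (12 MB) → memory block 5 (remaining 17 MB)
P9 (40 MB) → memory block 6 (remaining 24 MB)
P10 (39 MB) → memory block 7 (remaining 25 MB)
P11 (34 MB) → memory block 8 (remaining 30 MB)
P12 (12 MB) → memory block 8 (remaining 18 MB)
8 memory blocks × 64 MB = 512 MB; used 375 MB; unused 137 MB.

137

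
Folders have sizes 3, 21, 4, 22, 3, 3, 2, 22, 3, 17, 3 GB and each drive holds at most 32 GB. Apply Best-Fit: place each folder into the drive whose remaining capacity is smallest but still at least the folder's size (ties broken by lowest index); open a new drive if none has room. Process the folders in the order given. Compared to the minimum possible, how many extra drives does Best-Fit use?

0

Best-Fit: [3,21,4,3] [22,3,2,3] [22,3] [17] → 4 drives.
Total size 103 GB; any packing needs at least ⌈103/32⌉ = 4 drives.
So 4 is already optimal.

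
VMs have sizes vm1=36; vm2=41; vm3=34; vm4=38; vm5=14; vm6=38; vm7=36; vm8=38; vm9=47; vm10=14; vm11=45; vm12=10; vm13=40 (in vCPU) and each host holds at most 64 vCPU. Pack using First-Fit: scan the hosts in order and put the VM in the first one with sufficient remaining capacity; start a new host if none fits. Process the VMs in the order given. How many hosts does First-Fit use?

10

vm1 (36 vCPU) → host 1 (remaining 28 vCPU)
vm2 (41 vCPU) → host 2 (remaining 23 vCPU)
vm3 (34 vCPU) → host 3 (remaining 30 vCPU)
vm4 (38 vCPU) → host 4 (remaining 26 vCPU)
vm5 (14 vCPU) → host 1 (remaining 14 vCPU)
vm6 (38 vCPU) → host 5 (remaining 26 vCPU)
vm7 (36 vCPU) → host 6 (remaining 28 vCPU)
vm8 (38 vCPU) → host 7 (remaining 26 vCPU)
vm9 (47 vCPU) → host 8 (remaining 17 vCPU)
vm10 (14 vCPU) → host 1 (remaining 0 vCPU)
vm11 (45 vCPU) → host 9 (remaining 19 vCPU)
vm12 (10 vCPU) → host 2 (remaining 13 vCPU)
vm13 (40 vCPU) → host 10 (remaining 24 vCPU)
Final hosts: [36,14,14] [41,10] [34] [38] [38] [36] [38] [47] [45] [40].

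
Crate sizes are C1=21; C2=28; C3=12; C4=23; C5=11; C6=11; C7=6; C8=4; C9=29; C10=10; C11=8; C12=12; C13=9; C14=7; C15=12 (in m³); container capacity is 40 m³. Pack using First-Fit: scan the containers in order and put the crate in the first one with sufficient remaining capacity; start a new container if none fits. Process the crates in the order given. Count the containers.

6 containers

C1 (21 m³) → container 1 (remaining 19 m³)
C2 (28 m³) → container 2 (remaining 12 m³)
C3 (12 m³) → container 1 (remaining 7 m³)
C4 (23 m³) → container 3 (remaining 17 m³)
C5 (11 m³) → container 2 (remaining 1 m³)
C6 (11 m³) → container 3 (remaining 6 m³)
C7 (6 m³) → container 1 (remaining 1 m³)
C8 (4 m³) → container 3 (remaining 2 m³)
C9 (29 m³) → container 4 (remaining 11 m³)
C10 (10 m³) → container 4 (remaining 1 m³)
C11 (8 m³) → container 5 (remaining 32 m³)
C12 (12 m³) → container 5 (remaining 20 m³)
C13 (9 m³) → container 5 (remaining 11 m³)
C14 (7 m³) → container 5 (remaining 4 m³)
C15 (12 m³) → container 6 (remaining 28 m³)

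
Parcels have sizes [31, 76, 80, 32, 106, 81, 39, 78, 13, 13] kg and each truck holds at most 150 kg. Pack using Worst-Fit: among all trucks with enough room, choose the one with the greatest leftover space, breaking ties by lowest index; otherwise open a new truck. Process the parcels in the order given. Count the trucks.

5

Put 31 kg in truck 1; 119 kg remain.
Put 76 kg in truck 1; 43 kg remain.
Put 80 kg in truck 2; 70 kg remain.
Put 32 kg in truck 2; 38 kg remain.
Put 106 kg in truck 3; 44 kg remain.
Put 81 kg in truck 4; 69 kg remain.
Put 39 kg in truck 4; 30 kg remain.
Put 78 kg in truck 5; 72 kg remain.
Put 13 kg in truck 5; 59 kg remain.
Put 13 kg in truck 5; 46 kg remain.
Final trucks: [31,76] [80,32] [106] [81,39] [78,13,13].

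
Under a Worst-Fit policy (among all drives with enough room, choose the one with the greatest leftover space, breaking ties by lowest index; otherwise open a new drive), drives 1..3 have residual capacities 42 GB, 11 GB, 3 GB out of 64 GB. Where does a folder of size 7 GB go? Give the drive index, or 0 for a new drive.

Drives with room: drive 1 (42 GB), drive 2 (11 GB).
Most room is drive 1 with 42 GB free.

1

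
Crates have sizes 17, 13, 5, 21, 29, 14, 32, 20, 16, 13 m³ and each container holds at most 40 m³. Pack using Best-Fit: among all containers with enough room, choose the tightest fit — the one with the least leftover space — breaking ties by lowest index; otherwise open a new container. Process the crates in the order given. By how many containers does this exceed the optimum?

Best-Fit: [17,13,5] [21,14] [29] [32] [20,16] [13] → 6 containers.
Total size 180 m³; any packing needs at least ⌈180/40⌉ = 5 containers.
An optimal packing achieves that bound: [32,5] [29] [21,17] [20,16] [14,13,13] → 5 containers.
Excess: 6 − 5 = 1.

1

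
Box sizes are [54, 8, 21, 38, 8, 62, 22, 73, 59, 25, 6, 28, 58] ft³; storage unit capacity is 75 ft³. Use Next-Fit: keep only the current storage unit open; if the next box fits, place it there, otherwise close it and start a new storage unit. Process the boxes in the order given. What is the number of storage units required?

8

storage unit 1: place 54 ft³, 21 ft³ left
storage unit 1: place 8 ft³, 13 ft³ left
storage unit 2: place 21 ft³, 54 ft³ left
storage unit 2: place 38 ft³, 16 ft³ left
storage unit 2: place 8 ft³, 8 ft³ left
storage unit 3: place 62 ft³, 13 ft³ left
storage unit 4: place 22 ft³, 53 ft³ left
storage unit 5: place 73 ft³, 2 ft³ left
storage unit 6: place 59 ft³, 16 ft³ left
storage unit 7: place 25 ft³, 50 ft³ left
storage unit 7: place 6 ft³, 44 ft³ left
storage unit 7: place 28 ft³, 16 ft³ left
storage unit 8: place 58 ft³, 17 ft³ left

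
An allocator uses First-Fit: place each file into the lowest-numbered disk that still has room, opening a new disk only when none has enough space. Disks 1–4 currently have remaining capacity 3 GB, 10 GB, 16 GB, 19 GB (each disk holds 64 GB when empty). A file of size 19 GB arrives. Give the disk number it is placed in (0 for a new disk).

Disks with room: disk 4 (19 GB).
The first with room is disk 4.

4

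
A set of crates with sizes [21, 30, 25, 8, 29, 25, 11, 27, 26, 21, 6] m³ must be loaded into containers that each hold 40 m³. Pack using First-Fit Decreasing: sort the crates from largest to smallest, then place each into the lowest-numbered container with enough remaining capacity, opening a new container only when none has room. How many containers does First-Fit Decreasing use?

Sorted descending: 30, 29, 27, 26, 25, 25, 21, 21, 11, 8, 6.
Put 30 m³ in container 1; 10 m³ remain.
Put 29 m³ in container 2; 11 m³ remain.
Put 27 m³ in container 3; 13 m³ remain.
Put 26 m³ in container 4; 14 m³ remain.
Put 25 m³ in container 5; 15 m³ remain.
Put 25 m³ in container 6; 15 m³ remain.
Put 21 m³ in container 7; 19 m³ remain.
Put 21 m³ in container 8; 19 m³ remain.
Put 11 m³ in container 2; 0 m³ remain.
Put 8 m³ in container 1; 2 m³ remain.
Put 6 m³ in container 3; 7 m³ remain.

8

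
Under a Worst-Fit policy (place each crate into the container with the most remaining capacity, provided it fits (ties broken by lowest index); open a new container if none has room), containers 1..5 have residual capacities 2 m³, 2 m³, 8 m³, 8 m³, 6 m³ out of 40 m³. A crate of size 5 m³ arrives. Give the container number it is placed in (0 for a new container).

3

Containers with room: container 3 (8 m³), container 4 (8 m³), container 5 (6 m³).
Most room is container 3 with 8 m³ free.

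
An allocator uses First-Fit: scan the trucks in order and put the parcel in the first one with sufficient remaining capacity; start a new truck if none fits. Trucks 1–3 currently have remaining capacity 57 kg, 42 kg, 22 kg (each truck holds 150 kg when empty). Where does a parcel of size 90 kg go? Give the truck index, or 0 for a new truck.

0

No truck has ≥ 90 kg free, so a new truck is opened.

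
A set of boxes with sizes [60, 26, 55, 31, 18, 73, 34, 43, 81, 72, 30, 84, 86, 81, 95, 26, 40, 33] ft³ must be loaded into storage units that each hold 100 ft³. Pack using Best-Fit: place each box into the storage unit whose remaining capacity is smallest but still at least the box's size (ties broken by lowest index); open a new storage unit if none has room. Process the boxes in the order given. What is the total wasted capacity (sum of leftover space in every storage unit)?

Put 60 ft³ in storage unit 1; 40 ft³ remain.
Put 26 ft³ in storage unit 1; 14 ft³ remain.
Put 55 ft³ in storage unit 2; 45 ft³ remain.
Put 31 ft³ in storage unit 2; 14 ft³ remain.
Put 18 ft³ in storage unit 3; 82 ft³ remain.
Put 73 ft³ in storage unit 3; 9 ft³ remain.
Put 34 ft³ in storage unit 4; 66 ft³ remain.
Put 43 ft³ in storage unit 4; 23 ft³ remain.
Put 81 ft³ in storage unit 5; 19 ft³ remain.
Put 72 ft³ in storage unit 6; 28 ft³ remain.
Put 30 ft³ in storage unit 7; 70 ft³ remain.
Put 84 ft³ in storage unit 8; 16 ft³ remain.
Put 86 ft³ in storage unit 9; 14 ft³ remain.
Put 81 ft³ in storage unit 10; 19 ft³ remain.
Put 95 ft³ in storage unit 11; 5 ft³ remain.
Put 26 ft³ in storage unit 6; 2 ft³ remain.
Put 40 ft³ in storage unit 7; 30 ft³ remain.
Put 33 ft³ in storage unit 12; 67 ft³ remain.
12 storage units × 100 ft³ = 1200 ft³; used 968 ft³; unused 232 ft³.

232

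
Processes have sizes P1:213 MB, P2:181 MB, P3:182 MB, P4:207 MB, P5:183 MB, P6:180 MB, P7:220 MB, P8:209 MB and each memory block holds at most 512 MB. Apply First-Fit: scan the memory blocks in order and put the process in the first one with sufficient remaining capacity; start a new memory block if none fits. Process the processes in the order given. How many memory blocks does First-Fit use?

Put P1 (213 MB) in memory block 1; 299 MB remain.
Put P2 (181 MB) in memory block 1; 118 MB remain.
Put P3 (182 MB) in memory block 2; 330 MB remain.
Put P4 (207 MB) in memory block 2; 123 MB remain.
Put P5 (183 MB) in memory block 3; 329 MB remain.
Put P6 (180 MB) in memory block 3; 149 MB remain.
Put P7 (220 MB) in memory block 4; 292 MB remain.
Put P8 (209 MB) in memory block 4; 83 MB remain.

4 memory blocks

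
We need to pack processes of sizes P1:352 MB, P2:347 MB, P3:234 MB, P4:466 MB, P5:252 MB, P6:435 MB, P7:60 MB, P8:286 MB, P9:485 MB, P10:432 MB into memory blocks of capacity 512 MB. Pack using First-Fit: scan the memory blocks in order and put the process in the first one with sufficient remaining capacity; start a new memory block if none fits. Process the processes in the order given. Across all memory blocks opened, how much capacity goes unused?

747

P1 (352 MB) → memory block 1 (remaining 160 MB)
P2 (347 MB) → memory block 2 (remaining 165 MB)
P3 (234 MB) → memory block 3 (remaining 278 MB)
P4 (466 MB) → memory block 4 (remaining 46 MB)
P5 (252 MB) → memory block 3 (remaining 26 MB)
P6 (435 MB) → memory block 5 (remaining 77 MB)
P7 (60 MB) → memory block 1 (remaining 100 MB)
P8 (286 MB) → memory block 6 (remaining 226 MB)
P9 (485 MB) → memory block 7 (remaining 27 MB)
P10 (432 MB) → memory block 8 (remaining 80 MB)
8 memory blocks × 512 MB = 4096 MB; used 3349 MB; unused 747 MB.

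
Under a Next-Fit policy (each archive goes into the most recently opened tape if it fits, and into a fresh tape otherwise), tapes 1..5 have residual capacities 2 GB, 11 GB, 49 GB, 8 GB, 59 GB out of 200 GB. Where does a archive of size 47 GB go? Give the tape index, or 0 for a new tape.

Next-Fit only looks at tape 5, which has 59 GB free.
47 GB fits there.

5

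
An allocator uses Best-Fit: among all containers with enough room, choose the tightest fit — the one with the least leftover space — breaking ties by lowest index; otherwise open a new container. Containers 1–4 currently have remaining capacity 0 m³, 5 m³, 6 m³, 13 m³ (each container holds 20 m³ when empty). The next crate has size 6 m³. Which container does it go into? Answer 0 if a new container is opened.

Containers with room: container 3 (6 m³), container 4 (13 m³).
Tightest fit is container 3 with 6 m³ free.

3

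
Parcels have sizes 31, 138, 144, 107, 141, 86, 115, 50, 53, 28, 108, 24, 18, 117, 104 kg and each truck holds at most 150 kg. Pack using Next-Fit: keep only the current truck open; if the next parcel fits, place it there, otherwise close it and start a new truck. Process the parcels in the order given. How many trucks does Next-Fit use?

11

truck 1: place 31 kg, 119 kg left
truck 2: place 138 kg, 12 kg left
truck 3: place 144 kg, 6 kg left
truck 4: place 107 kg, 43 kg left
truck 5: place 141 kg, 9 kg left
truck 6: place 86 kg, 64 kg left
truck 7: place 115 kg, 35 kg left
truck 8: place 50 kg, 100 kg left
truck 8: place 53 kg, 47 kg left
truck 8: place 28 kg, 19 kg left
truck 9: place 108 kg, 42 kg left
truck 9: place 24 kg, 18 kg left
truck 9: place 18 kg, 0 kg left
truck 10: place 117 kg, 33 kg left
truck 11: place 104 kg, 46 kg left
Final trucks: [31] [138] [144] [107] [141] [86] [115] [50,53,28] [108,24,18] [117] [104].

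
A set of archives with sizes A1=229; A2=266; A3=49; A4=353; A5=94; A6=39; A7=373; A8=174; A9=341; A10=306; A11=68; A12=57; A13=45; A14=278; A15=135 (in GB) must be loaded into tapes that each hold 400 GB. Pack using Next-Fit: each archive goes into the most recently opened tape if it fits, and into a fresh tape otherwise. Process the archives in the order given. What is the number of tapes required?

10

A1 (229 GB) → tape 1 (remaining 171 GB)
A2 (266 GB) → tape 2 (remaining 134 GB)
A3 (49 GB) → tape 2 (remaining 85 GB)
A4 (353 GB) → tape 3 (remaining 47 GB)
A5 (94 GB) → tape 4 (remaining 306 GB)
A6 (39 GB) → tape 4 (remaining 267 GB)
A7 (373 GB) → tape 5 (remaining 27 GB)
A8 (174 GB) → tape 6 (remaining 226 GB)
A9 (341 GB) → tape 7 (remaining 59 GB)
A10 (306 GB) → tape 8 (remaining 94 GB)
A11 (68 GB) → tape 8 (remaining 26 GB)
A12 (57 GB) → tape 9 (remaining 343 GB)
A13 (45 GB) → tape 9 (remaining 298 GB)
A14 (278 GB) → tape 9 (remaining 20 GB)
A15 (135 GB) → tape 10 (remaining 265 GB)
Final tapes: [229] [266,49] [353] [94,39] [373] [174] [341] [306,68] [57,45,278] [135].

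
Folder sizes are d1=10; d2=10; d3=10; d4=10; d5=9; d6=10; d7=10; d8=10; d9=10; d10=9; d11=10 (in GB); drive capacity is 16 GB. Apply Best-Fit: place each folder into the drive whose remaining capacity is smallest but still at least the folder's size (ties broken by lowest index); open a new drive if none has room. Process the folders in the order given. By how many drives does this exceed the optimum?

Best-Fit: [10] [10] [10] [10] [9] [10] [10] [10] [10] [9] [10] → 11 drives.
11 folders exceed 8 GB (half the capacity), and no two of those can share a drive, so at least 11 drives are needed.
So 11 is already optimal.

0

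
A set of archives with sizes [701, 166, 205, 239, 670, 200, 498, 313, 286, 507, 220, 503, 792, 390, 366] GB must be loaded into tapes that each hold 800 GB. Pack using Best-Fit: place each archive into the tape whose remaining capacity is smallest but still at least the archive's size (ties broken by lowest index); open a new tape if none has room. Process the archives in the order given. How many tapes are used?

tape 1: place 701 GB, 99 GB left
tape 2: place 166 GB, 634 GB left
tape 2: place 205 GB, 429 GB left
tape 2: place 239 GB, 190 GB left
tape 3: place 670 GB, 130 GB left
tape 4: place 200 GB, 600 GB left
tape 4: place 498 GB, 102 GB left
tape 5: place 313 GB, 487 GB left
tape 5: place 286 GB, 201 GB left
tape 6: place 507 GB, 293 GB left
tape 6: place 220 GB, 73 GB left
tape 7: place 503 GB, 297 GB left
tape 8: place 792 GB, 8 GB left
tape 9: place 390 GB, 410 GB left
tape 9: place 366 GB, 44 GB left
Final tapes: [701] [166,205,239] [670] [200,498] [313,286] [507,220] [503] [792] [390,366].

9 tapes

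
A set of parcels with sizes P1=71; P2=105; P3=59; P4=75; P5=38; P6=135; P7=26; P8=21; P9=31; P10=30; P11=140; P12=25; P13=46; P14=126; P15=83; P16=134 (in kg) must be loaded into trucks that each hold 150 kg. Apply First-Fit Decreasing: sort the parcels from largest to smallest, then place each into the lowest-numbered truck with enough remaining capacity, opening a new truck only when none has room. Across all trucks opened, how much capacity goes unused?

205

Sorted descending: 140, 135, 134, 126, 105, 83, 75, 71, 59, 46, 38, 31, 30, 26, 25, 21.
truck 1: place 140 kg, 10 kg left
truck 2: place 135 kg, 15 kg left
truck 3: place 134 kg, 16 kg left
truck 4: place 126 kg, 24 kg left
truck 5: place 105 kg, 45 kg left
truck 6: place 83 kg, 67 kg left
truck 7: place 75 kg, 75 kg left
truck 7: place 71 kg, 4 kg left
truck 6: place 59 kg, 8 kg left
truck 8: place 46 kg, 104 kg left
truck 5: place 38 kg, 7 kg left
truck 8: place 31 kg, 73 kg left
truck 8: place 30 kg, 43 kg left
truck 8: place 26 kg, 17 kg left
truck 9: place 25 kg, 125 kg left
truck 4: place 21 kg, 3 kg left
9 trucks × 150 kg = 1350 kg; used 1145 kg; unused 205 kg.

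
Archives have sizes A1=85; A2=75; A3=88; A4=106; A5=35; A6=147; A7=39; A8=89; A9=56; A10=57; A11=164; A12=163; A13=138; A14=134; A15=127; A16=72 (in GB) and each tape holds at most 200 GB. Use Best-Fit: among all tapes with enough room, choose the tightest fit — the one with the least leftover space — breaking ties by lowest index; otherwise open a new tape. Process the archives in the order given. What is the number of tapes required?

9 tapes

Put A1 (85 GB) in tape 1; 115 GB remain.
Put A2 (75 GB) in tape 1; 40 GB remain.
Put A3 (88 GB) in tape 2; 112 GB remain.
Put A4 (106 GB) in tape 2; 6 GB remain.
Put A5 (35 GB) in tape 1; 5 GB remain.
Put A6 (147 GB) in tape 3; 53 GB remain.
Put A7 (39 GB) in tape 3; 14 GB remain.
Put A8 (89 GB) in tape 4; 111 GB remain.
Put A9 (56 GB) in tape 4; 55 GB remain.
Put A10 (57 GB) in tape 5; 143 GB remain.
Put A11 (164 GB) in tape 6; 36 GB remain.
Put A12 (163 GB) in tape 7; 37 GB remain.
Put A13 (138 GB) in tape 5; 5 GB remain.
Put A14 (134 GB) in tape 8; 66 GB remain.
Put A15 (127 GB) in tape 9; 73 GB remain.
Put A16 (72 GB) in tape 9; 1 GB remain.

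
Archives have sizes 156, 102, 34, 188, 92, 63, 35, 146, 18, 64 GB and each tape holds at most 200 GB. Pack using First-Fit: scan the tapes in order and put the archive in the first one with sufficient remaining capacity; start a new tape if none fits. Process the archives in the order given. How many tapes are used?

5

Put 156 GB in tape 1; 44 GB remain.
Put 102 GB in tape 2; 98 GB remain.
Put 34 GB in tape 1; 10 GB remain.
Put 188 GB in tape 3; 12 GB remain.
Put 92 GB in tape 2; 6 GB remain.
Put 63 GB in tape 4; 137 GB remain.
Put 35 GB in tape 4; 102 GB remain.
Put 146 GB in tape 5; 54 GB remain.
Put 18 GB in tape 4; 84 GB remain.
Put 64 GB in tape 4; 20 GB remain.
Final tapes: [156,34] [102,92] [188] [63,35,18,64] [146].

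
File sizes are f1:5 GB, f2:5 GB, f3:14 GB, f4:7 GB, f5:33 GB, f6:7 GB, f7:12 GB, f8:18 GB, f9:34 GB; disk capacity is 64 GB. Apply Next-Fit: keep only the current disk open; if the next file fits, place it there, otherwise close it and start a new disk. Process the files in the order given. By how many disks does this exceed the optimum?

0

Next-Fit: [5,5,14,7,33] [7,12,18] [34] → 3 disks.
Total size 135 GB; any packing needs at least ⌈135/64⌉ = 3 disks.
So 3 is already optimal.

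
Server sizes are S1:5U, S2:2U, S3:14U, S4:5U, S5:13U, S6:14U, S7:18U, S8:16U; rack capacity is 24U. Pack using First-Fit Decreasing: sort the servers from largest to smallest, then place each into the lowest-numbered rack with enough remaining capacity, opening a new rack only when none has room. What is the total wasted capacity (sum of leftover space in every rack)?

33

Sorted descending: 18, 16, 14, 14, 13, 5, 5, 2.
18U → rack 1 (remaining 6U)
16U → rack 2 (remaining 8U)
14U → rack 3 (remaining 10U)
14U → rack 4 (remaining 10U)
13U → rack 5 (remaining 11U)
5U → rack 1 (remaining 1U)
5U → rack 2 (remaining 3U)
2U → rack 2 (remaining 1U)
5 racks × 24U = 120U; used 87U; unused 33U.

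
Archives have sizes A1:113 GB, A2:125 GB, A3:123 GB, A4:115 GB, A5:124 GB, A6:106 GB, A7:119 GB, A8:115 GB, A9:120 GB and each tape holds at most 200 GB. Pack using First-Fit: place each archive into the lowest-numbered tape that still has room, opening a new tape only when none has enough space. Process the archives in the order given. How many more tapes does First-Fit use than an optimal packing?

0

First-Fit: [113] [125] [123] [115] [124] [106] [119] [115] [120] → 9 tapes.
9 archives exceed 100 GB (half the capacity), and no two of those can share a tape, so at least 9 tapes are needed.
So 9 is already optimal.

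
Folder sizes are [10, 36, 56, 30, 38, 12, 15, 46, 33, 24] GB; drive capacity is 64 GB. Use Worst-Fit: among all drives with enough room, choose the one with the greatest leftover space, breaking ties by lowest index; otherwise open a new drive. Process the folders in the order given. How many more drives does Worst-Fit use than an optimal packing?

1

Worst-Fit: [10,36] [56] [30,12] [38,15] [46] [33,24] → 6 drives.
Total size 300 GB; any packing needs at least ⌈300/64⌉ = 5 drives.
An optimal packing achieves that bound: [56] [46,15] [38,24] [36,12,10] [33,30] → 5 drives.
Excess: 6 − 5 = 1.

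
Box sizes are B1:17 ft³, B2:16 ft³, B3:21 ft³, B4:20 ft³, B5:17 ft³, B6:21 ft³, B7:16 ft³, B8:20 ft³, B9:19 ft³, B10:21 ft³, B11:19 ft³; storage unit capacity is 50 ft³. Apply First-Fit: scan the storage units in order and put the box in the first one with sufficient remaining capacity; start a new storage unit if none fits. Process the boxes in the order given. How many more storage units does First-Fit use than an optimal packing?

0

First-Fit: [17,16,17] [21,20] [21,16] [20,19] [21,19] → 5 storage units.
Total size 207 ft³; any packing needs at least ⌈207/50⌉ = 5 storage units.
So 5 is already optimal.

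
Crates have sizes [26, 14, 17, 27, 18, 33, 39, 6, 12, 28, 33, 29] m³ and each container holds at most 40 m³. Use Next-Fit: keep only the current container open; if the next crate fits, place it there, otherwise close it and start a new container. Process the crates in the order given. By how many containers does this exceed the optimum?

Next-Fit: [26,14] [17] [27] [18] [33] [39] [6,12] [28] [33] [29] → 10 containers.
Total size 282 m³; any packing needs at least ⌈282/40⌉ = 8 containers.
An optimal packing achieves that bound: [39] [33,6] [33] [29] [28,12] [27] [26,14] [18,17] → 8 containers.
Excess: 10 − 8 = 2.

2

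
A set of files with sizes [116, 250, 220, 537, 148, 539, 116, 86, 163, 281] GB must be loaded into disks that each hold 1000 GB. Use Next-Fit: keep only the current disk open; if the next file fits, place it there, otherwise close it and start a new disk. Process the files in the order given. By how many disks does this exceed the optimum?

1

Next-Fit: [116,250,220] [537,148] [539,116,86,163] [281] → 4 disks.
Total size 2456 GB; any packing needs at least ⌈2456/1000⌉ = 3 disks.
An optimal packing achieves that bound: [539,281,163] [537,250,148] [220,116,116,86] → 3 disks.
Excess: 4 − 3 = 1.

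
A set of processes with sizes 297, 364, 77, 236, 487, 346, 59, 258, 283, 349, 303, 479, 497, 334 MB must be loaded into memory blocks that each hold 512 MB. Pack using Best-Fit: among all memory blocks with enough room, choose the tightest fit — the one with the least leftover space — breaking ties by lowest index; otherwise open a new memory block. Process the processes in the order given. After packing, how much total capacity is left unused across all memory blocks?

1263

Put 297 MB in memory block 1; 215 MB remain.
Put 364 MB in memory block 2; 148 MB remain.
Put 77 MB in memory block 2; 71 MB remain.
Put 236 MB in memory block 3; 276 MB remain.
Put 487 MB in memory block 4; 25 MB remain.
Put 346 MB in memory block 5; 166 MB remain.
Put 59 MB in memory block 2; 12 MB remain.
Put 258 MB in memory block 3; 18 MB remain.
Put 283 MB in memory block 6; 229 MB remain.
Put 349 MB in memory block 7; 163 MB remain.
Put 303 MB in memory block 8; 209 MB remain.
Put 479 MB in memory block 9; 33 MB remain.
Put 497 MB in memory block 10; 15 MB remain.
Put 334 MB in memory block 11; 178 MB remain.
11 memory blocks × 512 MB = 5632 MB; used 4369 MB; unused 1263 MB.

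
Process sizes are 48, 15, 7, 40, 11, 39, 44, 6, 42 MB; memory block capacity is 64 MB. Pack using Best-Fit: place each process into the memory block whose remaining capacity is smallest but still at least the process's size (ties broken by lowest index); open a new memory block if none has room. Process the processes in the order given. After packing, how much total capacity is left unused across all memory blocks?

48 MB → memory block 1 (remaining 16 MB)
15 MB → memory block 1 (remaining 1 MB)
7 MB → memory block 2 (remaining 57 MB)
40 MB → memory block 2 (remaining 17 MB)
11 MB → memory block 2 (remaining 6 MB)
39 MB → memory block 3 (remaining 25 MB)
44 MB → memory block 4 (remaining 20 MB)
6 MB → memory block 2 (remaining 0 MB)
42 MB → memory block 5 (remaining 22 MB)
5 memory blocks × 64 MB = 320 MB; used 252 MB; unused 68 MB.

68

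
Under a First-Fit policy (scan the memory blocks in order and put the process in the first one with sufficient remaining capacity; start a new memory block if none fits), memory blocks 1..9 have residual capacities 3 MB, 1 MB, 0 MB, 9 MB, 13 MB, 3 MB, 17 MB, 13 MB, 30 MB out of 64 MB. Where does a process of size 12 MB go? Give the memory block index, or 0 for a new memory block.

Memory blocks with room: memory block 5 (13 MB), memory block 7 (17 MB), memory block 8 (13 MB), memory block 9 (30 MB).
The first with room is memory block 5.

5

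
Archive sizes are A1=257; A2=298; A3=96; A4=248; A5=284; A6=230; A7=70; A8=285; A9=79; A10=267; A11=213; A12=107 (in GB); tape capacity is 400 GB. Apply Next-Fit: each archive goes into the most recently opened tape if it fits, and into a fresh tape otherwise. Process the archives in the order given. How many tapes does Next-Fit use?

8 tapes

Put A1 (257 GB) in tape 1; 143 GB remain.
Put A2 (298 GB) in tape 2; 102 GB remain.
Put A3 (96 GB) in tape 2; 6 GB remain.
Put A4 (248 GB) in tape 3; 152 GB remain.
Put A5 (284 GB) in tape 4; 116 GB remain.
Put A6 (230 GB) in tape 5; 170 GB remain.
Put A7 (70 GB) in tape 5; 100 GB remain.
Put A8 (285 GB) in tape 6; 115 GB remain.
Put A9 (79 GB) in tape 6; 36 GB remain.
Put A10 (267 GB) in tape 7; 133 GB remain.
Put A11 (213 GB) in tape 8; 187 GB remain.
Put A12 (107 GB) in tape 8; 80 GB remain.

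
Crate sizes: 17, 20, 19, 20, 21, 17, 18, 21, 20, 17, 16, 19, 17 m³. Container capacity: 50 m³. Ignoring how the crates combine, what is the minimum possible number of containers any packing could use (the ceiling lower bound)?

Total size = 17 + 20 + 19 + 20 + 21 + 17 + 18 + 21 + 20 + 17 + 16 + 19 + 17 = 242 m³.
⌈242 / 50⌉ = 5.

5 containers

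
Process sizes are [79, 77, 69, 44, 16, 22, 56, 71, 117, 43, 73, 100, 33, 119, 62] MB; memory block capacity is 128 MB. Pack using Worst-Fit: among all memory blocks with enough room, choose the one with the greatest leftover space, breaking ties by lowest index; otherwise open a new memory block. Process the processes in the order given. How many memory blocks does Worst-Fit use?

memory block 1: place 79 MB, 49 MB left
memory block 2: place 77 MB, 51 MB left
memory block 3: place 69 MB, 59 MB left
memory block 3: place 44 MB, 15 MB left
memory block 2: place 16 MB, 35 MB left
memory block 1: place 22 MB, 27 MB left
memory block 4: place 56 MB, 72 MB left
memory block 4: place 71 MB, 1 MB left
memory block 5: place 117 MB, 11 MB left
memory block 6: place 43 MB, 85 MB left
memory block 6: place 73 MB, 12 MB left
memory block 7: place 100 MB, 28 MB left
memory block 2: place 33 MB, 2 MB left
memory block 8: place 119 MB, 9 MB left
memory block 9: place 62 MB, 66 MB left
Final memory blocks: [79,22] [77,16,33] [69,44] [56,71] [117] [43,73] [100] [119] [62].

9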